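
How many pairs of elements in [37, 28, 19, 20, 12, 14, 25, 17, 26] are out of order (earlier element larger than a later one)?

22 inversions

Count, for each position, how many later elements it exceeds:
37 → 28, 19, 20, 12, 14, 25, 17, 26 → 8
28 → 19, 20, 12, 14, 25, 17, 26 → 7
19 → 12, 14, 17 → 3
20 → 12, 14, 17 → 3
12 → none → 0
14 → none → 0
25 → 17 → 1
17 → none → 0
26 → none → 0
Sum: 8 + 7 + 3 + 3 + 0 + 0 + 1 + 0 + 0 = 22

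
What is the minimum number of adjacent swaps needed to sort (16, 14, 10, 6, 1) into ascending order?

There are 10 swaps.

Minimum adjacent swaps = number of inversions (each swap of adjacent out-of-order elements removes one inversion and no swap can remove more).
Count inversions — for each element, later elements that are smaller:
16: 14, 10, 6, 1 → 4
14: 10, 6, 1 → 3
10: 6, 1 → 2
6: 1 → 1
1: none → 0
Total inversions: 4 + 3 + 2 + 1 + 0 = 10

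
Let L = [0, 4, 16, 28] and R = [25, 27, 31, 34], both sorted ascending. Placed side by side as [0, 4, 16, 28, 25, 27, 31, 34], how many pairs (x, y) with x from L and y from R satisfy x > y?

For each element r of the right run, count left-run elements greater than r:
r = 25: 28 → 1
r = 27: 28 → 1
r = 31: none → 0
r = 34: none → 0
Cross-inversions: 1 + 1 + 0 + 0 = 2

2 cross-inversions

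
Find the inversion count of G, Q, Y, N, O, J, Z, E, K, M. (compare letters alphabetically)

There are 25 out-of-order pairs.

Element-by-element contributions:
G → E → 1
Q → N, O, J, E, K, M → 6
Y → N, O, J, E, K, M → 6
N → J, E, K, M → 4
O → J, E, K, M → 4
J → E → 1
Z → E, K, M → 3
E → none → 0
K → none → 0
M → none → 0
Sum: 1 + 6 + 6 + 4 + 4 + 1 + 3 + 0 + 0 + 0 = 25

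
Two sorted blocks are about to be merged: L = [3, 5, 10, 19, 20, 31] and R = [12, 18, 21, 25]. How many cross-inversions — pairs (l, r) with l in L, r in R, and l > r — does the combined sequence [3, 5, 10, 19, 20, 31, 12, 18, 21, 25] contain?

Count, for every r in R, how many entries of L exceed r:
r = 12: 19, 20, 31 → 3
r = 18: 19, 20, 31 → 3
r = 21: 31 → 1
r = 25: 31 → 1
Cross-inversions: 3 + 3 + 1 + 1 = 8

8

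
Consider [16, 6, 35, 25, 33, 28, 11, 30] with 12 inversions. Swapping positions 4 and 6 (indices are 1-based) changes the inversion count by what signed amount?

+1

Positions 4 and 6 hold 25 and 28; after swapping, the array is [16, 6, 35, 28, 33, 25, 11, 30].
Sweep left to right; for each value list the smaller values that follow it:
16 → 6, 11 → 2
6 → none → 0
35 → 28, 33, 25, 11, 30 → 5
28 → 25, 11 → 2
33 → 25, 11, 30 → 3
25 → 11 → 1
11 → none → 0
30 → none → 0
Sum: 2 + 0 + 5 + 2 + 3 + 1 + 0 + 0 = 13
Change: 13 − 12 = +1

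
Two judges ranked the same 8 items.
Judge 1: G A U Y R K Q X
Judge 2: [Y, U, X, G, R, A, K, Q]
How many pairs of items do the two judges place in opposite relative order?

11 discordant pairs

Assign each item its position (1..8) in the first ordering, then rewrite the second ordering as that position sequence:
positions: G→1, A→2, U→3, Y→4, R→5, K→6, Q→7, X→8
second ordering as positions: [4, 3, 8, 1, 5, 2, 6, 7]
Discordant pairs = inversions in this position sequence.
4: 3, 1, 2 → 3
3: 1, 2 → 2
8: 1, 5, 2, 6, 7 → 5
1: 0
5: 2 → 1
2: 0
6: 0
7: 0
Total: 3 + 2 + 5 + 0 + 1 + 0 + 0 + 0 = 11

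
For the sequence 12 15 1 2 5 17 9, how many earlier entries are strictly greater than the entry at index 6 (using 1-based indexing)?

0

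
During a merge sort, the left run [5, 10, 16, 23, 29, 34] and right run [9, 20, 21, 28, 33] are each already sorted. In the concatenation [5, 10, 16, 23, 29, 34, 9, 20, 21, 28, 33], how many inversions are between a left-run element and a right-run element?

Split inversions: 14

Take each right-half value and tally the left-half values above it:
r = 9: 10, 16, 23, 29, 34 → 5
r = 20: 23, 29, 34 → 3
r = 21: 23, 29, 34 → 3
r = 28: 29, 34 → 2
r = 33: 34 → 1
Cross-inversions: 5 + 3 + 3 + 2 + 1 = 14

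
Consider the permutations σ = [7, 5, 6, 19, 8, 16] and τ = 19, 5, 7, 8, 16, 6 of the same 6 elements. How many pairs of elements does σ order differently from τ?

Assign each item its position (1..6) in the first ordering, then rewrite the second ordering as that position sequence:
positions: 7→1, 5→2, 6→3, 19→4, 8→5, 16→6
second ordering as positions: [4, 2, 1, 5, 6, 3]
Discordant pairs = inversions in this position sequence.
4: 2, 1, 3 → 3
2: 1 → 1
1: 0
5: 3 → 1
6: 3 → 1
3: 0
Total: 3 + 1 + 0 + 1 + 1 + 0 = 6

6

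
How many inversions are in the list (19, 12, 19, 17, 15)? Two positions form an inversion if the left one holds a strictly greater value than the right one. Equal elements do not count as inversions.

Out-of-order index pairs (0-indexed):
(0,1): 19 > 12
(0,3): 19 > 17
(0,4): 19 > 15
(2,3): 19 > 17
(2,4): 19 > 15
(3,4): 17 > 15
That's 6 pairs.

6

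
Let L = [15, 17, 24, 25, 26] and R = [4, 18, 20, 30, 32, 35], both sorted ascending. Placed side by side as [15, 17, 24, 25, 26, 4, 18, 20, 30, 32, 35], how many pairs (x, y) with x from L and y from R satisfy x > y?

Split inversions: 11

Take each right-half value and tally the left-half values above it:
r = 4: 15, 17, 24, 25, 26 → 5
r = 18: 24, 25, 26 → 3
r = 20: 24, 25, 26 → 3
r = 30: none → 0
r = 32: none → 0
r = 35: none → 0
Cross-inversions: 5 + 3 + 3 + 0 + 0 + 0 = 11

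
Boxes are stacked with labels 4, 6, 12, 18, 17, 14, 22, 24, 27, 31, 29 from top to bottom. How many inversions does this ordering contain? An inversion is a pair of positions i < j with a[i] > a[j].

Element-by-element contributions:
4 → none → 0
6 → none → 0
12 → none → 0
18 → 17, 14 → 2
17 → 14 → 1
14 → none → 0
22 → none → 0
24 → none → 0
27 → none → 0
31 → 29 → 1
29 → none → 0
Sum: 0 + 0 + 0 + 2 + 1 + 0 + 0 + 0 + 0 + 1 + 0 = 4

4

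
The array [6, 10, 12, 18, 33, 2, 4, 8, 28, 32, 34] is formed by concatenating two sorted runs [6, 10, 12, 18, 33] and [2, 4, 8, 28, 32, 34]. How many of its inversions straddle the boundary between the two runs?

16 cross-inversions

Take each right-half value and tally the left-half values above it:
r = 2: 6, 10, 12, 18, 33 → 5
r = 4: 6, 10, 12, 18, 33 → 5
r = 8: 10, 12, 18, 33 → 4
r = 28: 33 → 1
r = 32: 33 → 1
r = 34: none → 0
Cross-inversions: 5 + 5 + 4 + 1 + 1 + 0 = 16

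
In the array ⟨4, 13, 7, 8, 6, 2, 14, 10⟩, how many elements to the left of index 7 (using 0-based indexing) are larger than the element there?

2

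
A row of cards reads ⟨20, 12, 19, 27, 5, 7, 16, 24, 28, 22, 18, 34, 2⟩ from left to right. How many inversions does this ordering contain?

35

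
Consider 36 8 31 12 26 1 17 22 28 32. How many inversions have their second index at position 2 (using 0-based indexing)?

The element at index 2 is 31.
Elements before it: 36, 8
Those larger than 31: 36

1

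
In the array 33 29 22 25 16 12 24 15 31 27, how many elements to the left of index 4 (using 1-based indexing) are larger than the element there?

The element at index 4 is 25.
Elements before it: 33, 29, 22
Those larger than 25: 33, 29

2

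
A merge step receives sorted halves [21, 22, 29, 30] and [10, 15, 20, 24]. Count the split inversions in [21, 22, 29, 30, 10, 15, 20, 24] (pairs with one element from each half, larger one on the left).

14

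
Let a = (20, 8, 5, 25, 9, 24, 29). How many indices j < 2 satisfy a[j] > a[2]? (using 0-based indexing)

2

The element at index 2 is 5.
Elements before it: 20, 8
Those larger than 5: 20, 8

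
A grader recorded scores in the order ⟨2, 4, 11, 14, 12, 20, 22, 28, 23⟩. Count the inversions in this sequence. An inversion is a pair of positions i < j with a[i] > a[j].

2

Element-by-element contributions:
2 → none → 0
4 → none → 0
11 → none → 0
14 → 12 → 1
12 → none → 0
20 → none → 0
22 → none → 0
28 → 23 → 1
23 → none → 0
Sum: 0 + 0 + 0 + 1 + 0 + 0 + 0 + 1 + 0 = 2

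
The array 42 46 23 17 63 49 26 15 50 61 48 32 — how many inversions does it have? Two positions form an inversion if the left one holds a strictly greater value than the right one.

Count, for each position, how many later elements it exceeds:
42 → 23, 17, 26, 15, 32 → 5
46 → 23, 17, 26, 15, 32 → 5
23 → 17, 15 → 2
17 → 15 → 1
63 → 49, 26, 15, 50, 61, 48, 32 → 7
49 → 26, 15, 48, 32 → 4
26 → 15 → 1
15 → none → 0
50 → 48, 32 → 2
61 → 48, 32 → 2
48 → 32 → 1
32 → none → 0
Sum: 5 + 5 + 2 + 1 + 7 + 4 + 1 + 0 + 2 + 2 + 1 + 0 = 30

There are 30 inversions.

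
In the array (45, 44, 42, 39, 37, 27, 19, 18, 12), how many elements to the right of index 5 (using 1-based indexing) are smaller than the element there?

The element at index 5 is 37.
Elements after it: 27, 19, 18, 12
Those smaller than 37: 27, 19, 18, 12

4 such elements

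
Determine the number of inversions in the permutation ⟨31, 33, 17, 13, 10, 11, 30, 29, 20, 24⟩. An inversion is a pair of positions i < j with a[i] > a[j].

26

For each element, count later entries that are smaller:
31 → 17, 13, 10, 11, 30, 29, 20, 24 → 8
33 → 17, 13, 10, 11, 30, 29, 20, 24 → 8
17 → 13, 10, 11 → 3
13 → 10, 11 → 2
10 → none → 0
11 → none → 0
30 → 29, 20, 24 → 3
29 → 20, 24 → 2
20 → none → 0
24 → none → 0
Sum: 8 + 8 + 3 + 2 + 0 + 0 + 3 + 2 + 0 + 0 = 26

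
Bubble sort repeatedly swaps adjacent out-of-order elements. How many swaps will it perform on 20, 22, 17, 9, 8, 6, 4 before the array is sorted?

20 swaps

The minimum number of adjacent swaps to sort an array equals its inversion count, since every such swap removes exactly one inversion.
Count inversions — for each element, later elements that are smaller:
20: 17, 9, 8, 6, 4 → 5
22: 17, 9, 8, 6, 4 → 5
17: 9, 8, 6, 4 → 4
9: 8, 6, 4 → 3
8: 6, 4 → 2
6: 4 → 1
4: none → 0
Total inversions: 5 + 5 + 4 + 3 + 2 + 1 + 0 = 20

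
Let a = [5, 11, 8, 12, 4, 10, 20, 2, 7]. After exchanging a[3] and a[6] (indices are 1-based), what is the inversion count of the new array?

Inversions: 20

Positions 3 and 6 hold 8 and 10; after swapping, the array is [5, 11, 10, 12, 4, 8, 20, 2, 7].
Count, for each position, how many later elements it exceeds:
5 → 4, 2 → 2
11 → 10, 4, 8, 2, 7 → 5
10 → 4, 8, 2, 7 → 4
12 → 4, 8, 2, 7 → 4
4 → 2 → 1
8 → 2, 7 → 2
20 → 2, 7 → 2
2 → none → 0
7 → none → 0
Sum: 2 + 5 + 4 + 4 + 1 + 2 + 2 + 0 + 0 = 20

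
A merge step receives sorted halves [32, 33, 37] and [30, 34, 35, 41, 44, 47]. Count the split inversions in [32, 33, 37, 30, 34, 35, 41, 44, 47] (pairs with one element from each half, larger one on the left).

Cross-inversions: 5

Count, for every r in R, how many entries of L exceed r:
r = 30: 32, 33, 37 → 3
r = 34: 37 → 1
r = 35: 37 → 1
r = 41: none → 0
r = 44: none → 0
r = 47: none → 0
Cross-inversions: 3 + 1 + 1 + 0 + 0 + 0 = 5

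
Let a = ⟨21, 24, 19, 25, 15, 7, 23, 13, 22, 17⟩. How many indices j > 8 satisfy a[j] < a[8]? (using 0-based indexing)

The element at index 8 is 22.
Elements after it: 17
Those smaller than 22: 17

1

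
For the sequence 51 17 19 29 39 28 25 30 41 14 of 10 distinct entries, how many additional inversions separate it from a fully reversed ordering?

22 inversions short

Maximum inversions for 10 distinct elements is C(10, 2) = 10·9/2 = 45.
Current inversions — for each element, count later smaller elements:
51: 9
17: 1
19: 1
29: 3
39: 4
28: 2
25: 1
30: 1
41: 1
14: 0
Current total: 9 + 1 + 1 + 3 + 4 + 2 + 1 + 1 + 1 + 0 = 23
Shortfall: 45 − 23 = 22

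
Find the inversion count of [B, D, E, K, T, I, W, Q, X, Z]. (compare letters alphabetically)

Count, for each position, how many later elements it exceeds:
B: 0
D: 0
E: 0
K: 1
T: 2
I: 0
W: 1
Q: 0
X: 0
Z: 0
Sum: 0 + 0 + 0 + 1 + 2 + 0 + 1 + 0 + 0 + 0 = 4

4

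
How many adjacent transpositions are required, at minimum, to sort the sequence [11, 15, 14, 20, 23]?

The minimum number of adjacent swaps to sort an array equals its inversion count, since every such swap removes exactly one inversion.
Count inversions — for each element, later elements that are smaller:
11: none → 0
15: 14 → 1
14: none → 0
20: none → 0
23: none → 0
Total inversions: 0 + 1 + 0 + 0 + 0 = 1

1 adjacent swap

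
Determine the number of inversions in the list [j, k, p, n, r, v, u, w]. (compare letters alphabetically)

For each element, count later entries that are smaller:
j: 0
k: 0
p: 1
n: 0
r: 0
v: 1
u: 0
w: 0
Sum: 0 + 0 + 1 + 0 + 0 + 1 + 0 + 0 = 2

2 inversions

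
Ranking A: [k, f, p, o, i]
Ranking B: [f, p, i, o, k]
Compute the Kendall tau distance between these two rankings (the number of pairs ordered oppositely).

5 discordant pairs

Assign each item its position (1..5) in the first ordering, then rewrite the second ordering as that position sequence:
positions: k→1, f→2, p→3, o→4, i→5
second ordering as positions: [2, 3, 5, 4, 1]
Discordant pairs = inversions in this position sequence.
2: 1 → 1
3: 1 → 1
5: 4, 1 → 2
4: 1 → 1
1: 0
Total: 1 + 1 + 2 + 1 + 0 = 5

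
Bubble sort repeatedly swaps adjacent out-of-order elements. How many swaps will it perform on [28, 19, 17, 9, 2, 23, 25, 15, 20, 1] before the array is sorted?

Each adjacent swap fixes exactly one inversion, so the minimum swap count equals the number of inversions.
Count inversions — for each element, later elements that are smaller:
28: 19, 17, 9, 2, 23, 25, 15, 20, 1 → 9
19: 17, 9, 2, 15, 1 → 5
17: 9, 2, 15, 1 → 4
9: 2, 1 → 2
2: 1 → 1
23: 15, 20, 1 → 3
25: 15, 20, 1 → 3
15: 1 → 1
20: 1 → 1
1: none → 0
Total inversions: 9 + 5 + 4 + 2 + 1 + 3 + 3 + 1 + 1 + 0 = 29

29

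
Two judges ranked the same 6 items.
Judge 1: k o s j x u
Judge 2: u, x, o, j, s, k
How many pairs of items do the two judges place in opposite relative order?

13 discordant pairs

Assign each item its position (1..6) in the first ordering, then rewrite the second ordering as that position sequence:
positions: k→1, o→2, s→3, j→4, x→5, u→6
second ordering as positions: [6, 5, 2, 4, 3, 1]
Discordant pairs = inversions in this position sequence.
6: 5, 2, 4, 3, 1 → 5
5: 2, 4, 3, 1 → 4
2: 1 → 1
4: 3, 1 → 2
3: 1 → 1
1: 0
Total: 5 + 4 + 1 + 2 + 1 + 0 = 13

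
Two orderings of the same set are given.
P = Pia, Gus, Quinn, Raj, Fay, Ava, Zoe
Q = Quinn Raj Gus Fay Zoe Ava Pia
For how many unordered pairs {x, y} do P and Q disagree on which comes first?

Assign each item its position (1..7) in the first ordering, then rewrite the second ordering as that position sequence:
positions: Pia→1, Gus→2, Quinn→3, Raj→4, Fay→5, Ava→6, Zoe→7
second ordering as positions: [3, 4, 2, 5, 7, 6, 1]
Discordant pairs = inversions in this position sequence.
3: 2, 1 → 2
4: 2, 1 → 2
2: 1 → 1
5: 1 → 1
7: 6, 1 → 2
6: 1 → 1
1: 0
Total: 2 + 2 + 1 + 1 + 2 + 1 + 0 = 9

9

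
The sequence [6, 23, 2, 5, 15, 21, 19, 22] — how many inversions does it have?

Element-by-element contributions:
6: 2
23: 6
2: 0
5: 0
15: 0
21: 1
19: 0
22: 0
Sum: 2 + 6 + 0 + 0 + 0 + 1 + 0 + 0 = 9

9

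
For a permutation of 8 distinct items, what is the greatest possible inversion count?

28

A reversed (strictly descending) arrangement makes every pair an inversion, giving C(8, 2) inversions.
C(8, 2) = 8·7/2 = 28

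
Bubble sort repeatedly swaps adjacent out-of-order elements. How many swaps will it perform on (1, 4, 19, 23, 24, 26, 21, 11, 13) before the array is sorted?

13

Minimum adjacent swaps = number of inversions (each swap of adjacent out-of-order elements removes one inversion and no swap can remove more).
Count inversions — for each element, later elements that are smaller:
1: none → 0
4: none → 0
19: 11, 13 → 2
23: 21, 11, 13 → 3
24: 21, 11, 13 → 3
26: 21, 11, 13 → 3
21: 11, 13 → 2
11: none → 0
13: none → 0
Total inversions: 0 + 0 + 2 + 3 + 3 + 3 + 2 + 0 + 0 = 13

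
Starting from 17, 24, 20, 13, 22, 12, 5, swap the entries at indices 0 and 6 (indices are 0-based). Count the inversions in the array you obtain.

11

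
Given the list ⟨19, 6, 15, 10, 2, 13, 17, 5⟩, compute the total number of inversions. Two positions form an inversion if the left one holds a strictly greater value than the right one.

17 out-of-order pairs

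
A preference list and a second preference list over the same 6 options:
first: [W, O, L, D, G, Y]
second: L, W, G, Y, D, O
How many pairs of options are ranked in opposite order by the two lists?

7

Assign each item its position (1..6) in the first ordering, then rewrite the second ordering as that position sequence:
positions: W→1, O→2, L→3, D→4, G→5, Y→6
second ordering as positions: [3, 1, 5, 6, 4, 2]
Discordant pairs = inversions in this position sequence.
3: 1, 2 → 2
1: 0
5: 4, 2 → 2
6: 4, 2 → 2
4: 2 → 1
2: 0
Total: 2 + 0 + 2 + 2 + 1 + 0 = 7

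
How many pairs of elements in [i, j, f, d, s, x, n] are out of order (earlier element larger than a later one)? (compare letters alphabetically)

7

Out-of-order index pairs (0-indexed):
(0,2): i > f
(0,3): i > d
(1,2): j > f
(1,3): j > d
(2,3): f > d
(4,6): s > n
(5,6): x > n
That's 7 pairs.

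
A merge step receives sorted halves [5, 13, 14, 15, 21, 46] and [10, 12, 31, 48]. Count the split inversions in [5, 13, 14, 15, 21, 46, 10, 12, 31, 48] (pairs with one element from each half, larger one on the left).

For each element r of the right run, count left-run elements greater than r:
r = 10: 13, 14, 15, 21, 46 → 5
r = 12: 13, 14, 15, 21, 46 → 5
r = 31: 46 → 1
r = 48: none → 0
Cross-inversions: 5 + 5 + 1 + 0 = 11

11 split inversions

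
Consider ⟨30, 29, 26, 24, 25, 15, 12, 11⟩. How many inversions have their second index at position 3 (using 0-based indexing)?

3

The element at index 3 is 24.
Elements before it: 30, 29, 26
Those larger than 24: 30, 29, 26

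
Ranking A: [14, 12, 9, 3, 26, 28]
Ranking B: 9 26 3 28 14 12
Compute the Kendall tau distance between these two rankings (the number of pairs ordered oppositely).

Assign each item its position (1..6) in the first ordering, then rewrite the second ordering as that position sequence:
positions: 14→1, 12→2, 9→3, 3→4, 26→5, 28→6
second ordering as positions: [3, 5, 4, 6, 1, 2]
Discordant pairs = inversions in this position sequence.
3: 1, 2 → 2
5: 4, 1, 2 → 3
4: 1, 2 → 2
6: 1, 2 → 2
1: 0
2: 0
Total: 2 + 3 + 2 + 2 + 0 + 0 = 9

There are 9 discordant pairs.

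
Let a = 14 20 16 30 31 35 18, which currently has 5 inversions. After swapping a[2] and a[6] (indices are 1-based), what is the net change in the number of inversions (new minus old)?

+5

Positions 2 and 6 hold 20 and 35; after swapping, the array is [14, 35, 16, 30, 31, 20, 18].
Sweep left to right; for each value list the smaller values that follow it:
14 → none → 0
35 → 16, 30, 31, 20, 18 → 5
16 → none → 0
30 → 20, 18 → 2
31 → 20, 18 → 2
20 → 18 → 1
18 → none → 0
Sum: 0 + 5 + 0 + 2 + 2 + 1 + 0 = 10
Change: 10 − 5 = +5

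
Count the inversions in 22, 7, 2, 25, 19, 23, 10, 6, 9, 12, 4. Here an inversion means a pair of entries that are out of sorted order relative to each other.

34 out-of-order pairs

Element-by-element contributions:
22: 8
7: 3
2: 0
25: 7
19: 5
23: 5
10: 3
6: 1
9: 1
12: 1
4: 0
Sum: 8 + 3 + 0 + 7 + 5 + 5 + 3 + 1 + 1 + 1 + 0 = 34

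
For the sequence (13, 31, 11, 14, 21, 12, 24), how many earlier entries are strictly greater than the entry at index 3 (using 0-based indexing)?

1

The element at index 3 is 14.
Elements before it: 13, 31, 11
Those larger than 14: 31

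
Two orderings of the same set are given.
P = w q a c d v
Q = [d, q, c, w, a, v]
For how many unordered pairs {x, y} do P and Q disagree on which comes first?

Assign each item its position (1..6) in the first ordering, then rewrite the second ordering as that position sequence:
positions: w→1, q→2, a→3, c→4, d→5, v→6
second ordering as positions: [5, 2, 4, 1, 3, 6]
Discordant pairs = inversions in this position sequence.
5: 2, 4, 1, 3 → 4
2: 1 → 1
4: 1, 3 → 2
1: 0
3: 0
6: 0
Total: 4 + 1 + 2 + 0 + 0 + 0 = 7

7 disagreeing pairs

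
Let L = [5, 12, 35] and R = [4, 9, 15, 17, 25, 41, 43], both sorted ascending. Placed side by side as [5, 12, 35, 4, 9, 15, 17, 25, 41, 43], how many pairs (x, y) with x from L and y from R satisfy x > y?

There are 8 cross-inversions.

Take each right-half value and tally the left-half values above it:
r = 4: 5, 12, 35 → 3
r = 9: 12, 35 → 2
r = 15: 35 → 1
r = 17: 35 → 1
r = 25: 35 → 1
r = 41: none → 0
r = 43: none → 0
Cross-inversions: 3 + 2 + 1 + 1 + 1 + 0 + 0 = 8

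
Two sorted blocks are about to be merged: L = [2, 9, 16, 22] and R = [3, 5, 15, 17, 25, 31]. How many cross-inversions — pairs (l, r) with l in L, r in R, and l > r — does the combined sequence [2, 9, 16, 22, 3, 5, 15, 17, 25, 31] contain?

9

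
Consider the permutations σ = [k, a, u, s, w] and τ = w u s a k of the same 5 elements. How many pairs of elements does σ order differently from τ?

Assign each item its position (1..5) in the first ordering, then rewrite the second ordering as that position sequence:
positions: k→1, a→2, u→3, s→4, w→5
second ordering as positions: [5, 3, 4, 2, 1]
Discordant pairs = inversions in this position sequence.
5: 3, 4, 2, 1 → 4
3: 2, 1 → 2
4: 2, 1 → 2
2: 1 → 1
1: 0
Total: 4 + 2 + 2 + 1 + 0 = 9

9 discordant pairs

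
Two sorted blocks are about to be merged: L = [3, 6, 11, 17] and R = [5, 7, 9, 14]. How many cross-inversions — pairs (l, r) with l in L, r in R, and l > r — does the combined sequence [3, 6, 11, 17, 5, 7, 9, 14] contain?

For each element r of the right run, count left-run elements greater than r:
r = 5: 6, 11, 17 → 3
r = 7: 11, 17 → 2
r = 9: 11, 17 → 2
r = 14: 17 → 1
Cross-inversions: 3 + 2 + 2 + 1 = 8

There are 8 cross-inversions.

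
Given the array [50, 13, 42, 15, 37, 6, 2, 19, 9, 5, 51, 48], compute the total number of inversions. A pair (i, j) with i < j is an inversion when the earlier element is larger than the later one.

36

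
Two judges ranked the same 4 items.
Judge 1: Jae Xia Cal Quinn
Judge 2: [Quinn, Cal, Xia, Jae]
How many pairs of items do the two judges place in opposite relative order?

Assign each item its position (1..4) in the first ordering, then rewrite the second ordering as that position sequence:
positions: Jae→1, Xia→2, Cal→3, Quinn→4
second ordering as positions: [4, 3, 2, 1]
Discordant pairs = inversions in this position sequence.
4: 3, 2, 1 → 3
3: 2, 1 → 2
2: 1 → 1
1: 0
Total: 3 + 2 + 1 + 0 = 6

6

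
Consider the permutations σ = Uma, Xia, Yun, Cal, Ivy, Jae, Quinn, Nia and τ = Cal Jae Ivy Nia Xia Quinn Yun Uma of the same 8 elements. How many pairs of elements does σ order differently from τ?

18 discordant pairs

Assign each item its position (1..8) in the first ordering, then rewrite the second ordering as that position sequence:
positions: Uma→1, Xia→2, Yun→3, Cal→4, Ivy→5, Jae→6, Quinn→7, Nia→8
second ordering as positions: [4, 6, 5, 8, 2, 7, 3, 1]
Discordant pairs = inversions in this position sequence.
4: 2, 3, 1 → 3
6: 5, 2, 3, 1 → 4
5: 2, 3, 1 → 3
8: 2, 7, 3, 1 → 4
2: 1 → 1
7: 3, 1 → 2
3: 1 → 1
1: 0
Total: 3 + 4 + 3 + 4 + 1 + 2 + 1 + 0 = 18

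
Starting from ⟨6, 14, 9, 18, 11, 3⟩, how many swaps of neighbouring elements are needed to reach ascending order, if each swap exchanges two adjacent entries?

Adjacent swaps: 8

Each adjacent swap fixes exactly one inversion, so the minimum swap count equals the number of inversions.
Count inversions — for each element, later elements that are smaller:
6: 3 → 1
14: 9, 11, 3 → 3
9: 3 → 1
18: 11, 3 → 2
11: 3 → 1
3: none → 0
Total inversions: 1 + 3 + 1 + 2 + 1 + 0 = 8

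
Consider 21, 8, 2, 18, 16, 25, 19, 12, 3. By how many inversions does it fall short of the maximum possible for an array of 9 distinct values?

16 inversions short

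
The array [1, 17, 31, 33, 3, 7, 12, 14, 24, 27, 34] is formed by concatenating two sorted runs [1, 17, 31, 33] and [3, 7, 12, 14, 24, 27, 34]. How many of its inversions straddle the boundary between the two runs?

16

Count, for every r in R, how many entries of L exceed r:
r = 3: 17, 31, 33 → 3
r = 7: 17, 31, 33 → 3
r = 12: 17, 31, 33 → 3
r = 14: 17, 31, 33 → 3
r = 24: 31, 33 → 2
r = 27: 31, 33 → 2
r = 34: none → 0
Cross-inversions: 3 + 3 + 3 + 3 + 2 + 2 + 0 = 16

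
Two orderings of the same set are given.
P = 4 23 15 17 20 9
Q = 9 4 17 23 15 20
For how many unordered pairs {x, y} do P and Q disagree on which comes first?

Assign each item its position (1..6) in the first ordering, then rewrite the second ordering as that position sequence:
positions: 4→1, 23→2, 15→3, 17→4, 20→5, 9→6
second ordering as positions: [6, 1, 4, 2, 3, 5]
Discordant pairs = inversions in this position sequence.
6: 1, 4, 2, 3, 5 → 5
1: 0
4: 2, 3 → 2
2: 0
3: 0
5: 0
Total: 5 + 0 + 2 + 0 + 0 + 0 = 7

7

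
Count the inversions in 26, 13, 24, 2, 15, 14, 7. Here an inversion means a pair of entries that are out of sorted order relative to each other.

Count, for each position, how many later elements it exceeds:
26: 6
13: 2
24: 4
2: 0
15: 2
14: 1
7: 0
Sum: 6 + 2 + 4 + 0 + 2 + 1 + 0 = 15

15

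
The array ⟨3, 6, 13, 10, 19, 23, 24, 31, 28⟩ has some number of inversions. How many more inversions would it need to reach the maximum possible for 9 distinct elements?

34 inversions short

Maximum inversions for 9 distinct elements is C(9, 2) = 9·8/2 = 36.
Current inversions — for each element, count later smaller elements:
3: 0
6: 0
13: 1
10: 0
19: 0
23: 0
24: 0
31: 1
28: 0
Current total: 0 + 0 + 1 + 0 + 0 + 0 + 0 + 1 + 0 = 2
Shortfall: 36 − 2 = 34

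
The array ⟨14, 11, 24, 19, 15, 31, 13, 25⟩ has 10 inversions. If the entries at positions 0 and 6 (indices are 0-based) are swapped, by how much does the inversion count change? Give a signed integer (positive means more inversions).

-1

Positions 0 and 6 hold 14 and 13; after swapping, the array is [13, 11, 24, 19, 15, 31, 14, 25].
Element-by-element contributions:
13: 1
11: 0
24: 3
19: 2
15: 1
31: 2
14: 0
25: 0
Sum: 1 + 0 + 3 + 2 + 1 + 2 + 0 + 0 = 9
Change: 9 − 10 = -1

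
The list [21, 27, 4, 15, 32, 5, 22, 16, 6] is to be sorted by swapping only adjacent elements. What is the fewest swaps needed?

Adjacent swaps: 20

Minimum adjacent swaps = number of inversions (each swap of adjacent out-of-order elements removes one inversion and no swap can remove more).
Count inversions — for each element, later elements that are smaller:
21: 4, 15, 5, 16, 6 → 5
27: 4, 15, 5, 22, 16, 6 → 6
4: none → 0
15: 5, 6 → 2
32: 5, 22, 16, 6 → 4
5: none → 0
22: 16, 6 → 2
16: 6 → 1
6: none → 0
Total inversions: 5 + 6 + 0 + 2 + 4 + 0 + 2 + 1 + 0 = 20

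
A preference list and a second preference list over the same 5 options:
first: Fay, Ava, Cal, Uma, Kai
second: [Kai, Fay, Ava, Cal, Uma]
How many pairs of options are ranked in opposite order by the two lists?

4 pairs

Assign each item its position (1..5) in the first ordering, then rewrite the second ordering as that position sequence:
positions: Fay→1, Ava→2, Cal→3, Uma→4, Kai→5
second ordering as positions: [5, 1, 2, 3, 4]
Discordant pairs = inversions in this position sequence.
5: 1, 2, 3, 4 → 4
1: 0
2: 0
3: 0
4: 0
Total: 4 + 0 + 0 + 0 + 0 = 4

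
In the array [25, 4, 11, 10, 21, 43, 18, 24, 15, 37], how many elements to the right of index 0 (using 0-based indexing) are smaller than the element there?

7

The element at index 0 is 25.
Elements after it: 4, 11, 10, 21, 43, 18, 24, 15, 37
Those smaller than 25: 4, 11, 10, 21, 18, 24, 15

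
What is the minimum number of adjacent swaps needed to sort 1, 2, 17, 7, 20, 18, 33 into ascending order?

Minimum adjacent swaps = number of inversions (each swap of adjacent out-of-order elements removes one inversion and no swap can remove more).
Count inversions — for each element, later elements that are smaller:
1: none → 0
2: none → 0
17: 7 → 1
7: none → 0
20: 18 → 1
18: none → 0
33: none → 0
Total inversions: 0 + 0 + 1 + 0 + 1 + 0 + 0 = 2

2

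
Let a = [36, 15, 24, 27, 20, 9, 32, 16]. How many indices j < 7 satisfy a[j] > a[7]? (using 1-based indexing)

1

The element at index 7 is 32.
Elements before it: 36, 15, 24, 27, 20, 9
Those larger than 32: 36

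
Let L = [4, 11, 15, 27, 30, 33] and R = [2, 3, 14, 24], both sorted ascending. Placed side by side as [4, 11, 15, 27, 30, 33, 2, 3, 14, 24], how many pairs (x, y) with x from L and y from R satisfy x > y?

For each element r of the right run, count left-run elements greater than r:
r = 2: 4, 11, 15, 27, 30, 33 → 6
r = 3: 4, 11, 15, 27, 30, 33 → 6
r = 14: 15, 27, 30, 33 → 4
r = 24: 27, 30, 33 → 3
Cross-inversions: 6 + 6 + 4 + 3 = 19

19 split inversions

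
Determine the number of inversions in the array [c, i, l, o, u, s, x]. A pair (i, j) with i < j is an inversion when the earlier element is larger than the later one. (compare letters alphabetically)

Inversions: 1

Element-by-element contributions:
c: 0
i: 0
l: 0
o: 0
u: 1
s: 0
x: 0
Sum: 0 + 0 + 0 + 0 + 1 + 0 + 0 = 1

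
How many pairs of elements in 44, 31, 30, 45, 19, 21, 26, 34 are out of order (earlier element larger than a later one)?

Element-by-element contributions:
44: 6
31: 4
30: 3
45: 4
19: 0
21: 0
26: 0
34: 0
Sum: 6 + 4 + 3 + 4 + 0 + 0 + 0 + 0 = 17

17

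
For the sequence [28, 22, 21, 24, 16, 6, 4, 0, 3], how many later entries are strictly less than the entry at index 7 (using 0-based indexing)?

The element at index 7 is 0.
Elements after it: 3
None of them are smaller than 0.

0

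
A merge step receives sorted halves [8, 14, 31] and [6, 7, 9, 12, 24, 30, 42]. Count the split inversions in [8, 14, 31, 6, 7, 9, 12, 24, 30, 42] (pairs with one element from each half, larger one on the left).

12

For each element r of the right run, count left-run elements greater than r:
r = 6: 8, 14, 31 → 3
r = 7: 8, 14, 31 → 3
r = 9: 14, 31 → 2
r = 12: 14, 31 → 2
r = 24: 31 → 1
r = 30: 31 → 1
r = 42: none → 0
Cross-inversions: 3 + 3 + 2 + 2 + 1 + 1 + 0 = 12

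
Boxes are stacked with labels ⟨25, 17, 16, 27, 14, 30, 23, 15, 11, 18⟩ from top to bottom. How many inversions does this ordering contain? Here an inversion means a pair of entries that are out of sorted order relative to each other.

Element-by-element contributions:
25 → 17, 16, 14, 23, 15, 11, 18 → 7
17 → 16, 14, 15, 11 → 4
16 → 14, 15, 11 → 3
27 → 14, 23, 15, 11, 18 → 5
14 → 11 → 1
30 → 23, 15, 11, 18 → 4
23 → 15, 11, 18 → 3
15 → 11 → 1
11 → none → 0
18 → none → 0
Sum: 7 + 4 + 3 + 5 + 1 + 4 + 3 + 1 + 0 + 0 = 28

There are 28 inversions.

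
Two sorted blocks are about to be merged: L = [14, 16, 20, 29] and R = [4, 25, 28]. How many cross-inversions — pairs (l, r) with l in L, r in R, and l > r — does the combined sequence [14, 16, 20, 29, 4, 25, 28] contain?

Cross-inversions: 6

For each element r of the right run, count left-run elements greater than r:
r = 4: 14, 16, 20, 29 → 4
r = 25: 29 → 1
r = 28: 29 → 1
Cross-inversions: 4 + 1 + 1 = 6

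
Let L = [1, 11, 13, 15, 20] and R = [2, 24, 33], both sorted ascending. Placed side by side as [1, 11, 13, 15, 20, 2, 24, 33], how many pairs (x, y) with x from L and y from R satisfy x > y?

Count, for every r in R, how many entries of L exceed r:
r = 2: 11, 13, 15, 20 → 4
r = 24: none → 0
r = 33: none → 0
Cross-inversions: 4 + 0 + 0 = 4

4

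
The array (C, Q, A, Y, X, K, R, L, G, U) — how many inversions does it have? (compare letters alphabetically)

20 inversions

For each element, count later entries that are smaller:
C → A → 1
Q → A, K, L, G → 4
A → none → 0
Y → X, K, R, L, G, U → 6
X → K, R, L, G, U → 5
K → G → 1
R → L, G → 2
L → G → 1
G → none → 0
U → none → 0
Sum: 1 + 4 + 0 + 6 + 5 + 1 + 2 + 1 + 0 + 0 = 20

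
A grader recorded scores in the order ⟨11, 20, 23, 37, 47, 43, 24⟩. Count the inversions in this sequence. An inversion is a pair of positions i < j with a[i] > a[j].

4 inversions

Listing every pair i<j with a[i]>a[j] (using 0-based positions):
(3,6): 37 > 24
(4,5): 47 > 43
(4,6): 47 > 24
(5,6): 43 > 24
That's 4 pairs.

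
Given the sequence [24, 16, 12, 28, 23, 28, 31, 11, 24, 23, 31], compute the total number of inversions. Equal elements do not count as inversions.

There are 20 inversions.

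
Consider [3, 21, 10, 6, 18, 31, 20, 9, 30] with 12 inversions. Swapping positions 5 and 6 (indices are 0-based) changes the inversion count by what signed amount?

Positions 5 and 6 hold 31 and 20; after swapping, the array is [3, 21, 10, 6, 18, 20, 31, 9, 30].
Element-by-element contributions:
3 → none → 0
21 → 10, 6, 18, 20, 9 → 5
10 → 6, 9 → 2
6 → none → 0
18 → 9 → 1
20 → 9 → 1
31 → 9, 30 → 2
9 → none → 0
30 → none → 0
Sum: 0 + 5 + 2 + 0 + 1 + 1 + 2 + 0 + 0 = 11
Change: 11 − 12 = -1

-1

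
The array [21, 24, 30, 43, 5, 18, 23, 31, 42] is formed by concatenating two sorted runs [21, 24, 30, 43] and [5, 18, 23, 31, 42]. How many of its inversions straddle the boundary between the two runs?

Count, for every r in R, how many entries of L exceed r:
r = 5: 21, 24, 30, 43 → 4
r = 18: 21, 24, 30, 43 → 4
r = 23: 24, 30, 43 → 3
r = 31: 43 → 1
r = 42: 43 → 1
Cross-inversions: 4 + 4 + 3 + 1 + 1 = 13

13 cross-inversions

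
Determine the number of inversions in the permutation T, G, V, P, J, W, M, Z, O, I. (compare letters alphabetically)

23 inversions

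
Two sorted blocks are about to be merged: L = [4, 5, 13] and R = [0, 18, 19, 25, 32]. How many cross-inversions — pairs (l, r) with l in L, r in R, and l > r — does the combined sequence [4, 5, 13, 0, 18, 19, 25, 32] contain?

3 split inversions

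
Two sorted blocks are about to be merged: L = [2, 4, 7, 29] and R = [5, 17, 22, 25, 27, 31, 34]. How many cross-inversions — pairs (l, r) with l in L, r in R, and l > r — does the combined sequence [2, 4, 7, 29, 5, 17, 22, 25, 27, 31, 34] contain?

Count, for every r in R, how many entries of L exceed r:
r = 5: 7, 29 → 2
r = 17: 29 → 1
r = 22: 29 → 1
r = 25: 29 → 1
r = 27: 29 → 1
r = 31: none → 0
r = 34: none → 0
Cross-inversions: 2 + 1 + 1 + 1 + 1 + 0 + 0 = 6

6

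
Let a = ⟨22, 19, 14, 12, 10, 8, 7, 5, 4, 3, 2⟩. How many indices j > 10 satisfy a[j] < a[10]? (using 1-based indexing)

The element at index 10 is 3.
Elements after it: 2
Those smaller than 3: 2

1 such element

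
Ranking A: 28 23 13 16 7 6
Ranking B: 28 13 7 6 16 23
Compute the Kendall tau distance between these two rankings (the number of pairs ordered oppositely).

Assign each item its position (1..6) in the first ordering, then rewrite the second ordering as that position sequence:
positions: 28→1, 23→2, 13→3, 16→4, 7→5, 6→6
second ordering as positions: [1, 3, 5, 6, 4, 2]
Discordant pairs = inversions in this position sequence.
1: 0
3: 2 → 1
5: 4, 2 → 2
6: 4, 2 → 2
4: 2 → 1
2: 0
Total: 0 + 1 + 2 + 2 + 1 + 0 = 6

6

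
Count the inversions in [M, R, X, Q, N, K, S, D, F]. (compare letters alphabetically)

25

Element-by-element contributions:
M: 3
R: 5
X: 6
Q: 4
N: 3
K: 2
S: 2
D: 0
F: 0
Sum: 3 + 5 + 6 + 4 + 3 + 2 + 2 + 0 + 0 = 25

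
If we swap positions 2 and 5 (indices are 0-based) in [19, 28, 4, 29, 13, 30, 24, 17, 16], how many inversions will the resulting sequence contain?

24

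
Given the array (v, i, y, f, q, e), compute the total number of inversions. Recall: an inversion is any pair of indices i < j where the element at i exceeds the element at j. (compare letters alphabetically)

For each element, count later entries that are smaller:
v: 4
i: 2
y: 3
f: 1
q: 1
e: 0
Sum: 4 + 2 + 3 + 1 + 1 + 0 = 11

11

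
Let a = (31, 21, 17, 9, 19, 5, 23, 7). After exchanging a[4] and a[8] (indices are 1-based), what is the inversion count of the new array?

Inversions: 19

Positions 4 and 8 hold 9 and 7; after swapping, the array is [31, 21, 17, 7, 19, 5, 23, 9].
Count, for each position, how many later elements it exceeds:
31: 7
21: 5
17: 3
7: 1
19: 2
5: 0
23: 1
9: 0
Sum: 7 + 5 + 3 + 1 + 2 + 0 + 1 + 0 = 19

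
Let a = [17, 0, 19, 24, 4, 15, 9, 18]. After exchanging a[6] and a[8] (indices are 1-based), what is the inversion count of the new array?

Positions 6 and 8 hold 15 and 18; after swapping, the array is [17, 0, 19, 24, 4, 18, 9, 15].
Sweep left to right; for each value list the smaller values that follow it:
17: 4
0: 0
19: 4
24: 4
4: 0
18: 2
9: 0
15: 0
Sum: 4 + 0 + 4 + 4 + 0 + 2 + 0 + 0 = 14

Inversions: 14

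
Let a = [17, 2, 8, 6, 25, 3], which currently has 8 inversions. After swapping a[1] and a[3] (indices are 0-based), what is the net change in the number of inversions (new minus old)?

+1

Positions 1 and 3 hold 2 and 6; after swapping, the array is [17, 6, 8, 2, 25, 3].
Element-by-element contributions:
17 → 6, 8, 2, 3 → 4
6 → 2, 3 → 2
8 → 2, 3 → 2
2 → none → 0
25 → 3 → 1
3 → none → 0
Sum: 4 + 2 + 2 + 0 + 1 + 0 = 9
Change: 9 − 8 = +1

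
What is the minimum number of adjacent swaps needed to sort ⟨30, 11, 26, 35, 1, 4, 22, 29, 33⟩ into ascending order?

Each adjacent swap fixes exactly one inversion, so the minimum swap count equals the number of inversions.
Count inversions — for each element, later elements that are smaller:
30: 11, 26, 1, 4, 22, 29 → 6
11: 1, 4 → 2
26: 1, 4, 22 → 3
35: 1, 4, 22, 29, 33 → 5
1: none → 0
4: none → 0
22: none → 0
29: none → 0
33: none → 0
Total inversions: 6 + 2 + 3 + 5 + 0 + 0 + 0 + 0 + 0 = 16

16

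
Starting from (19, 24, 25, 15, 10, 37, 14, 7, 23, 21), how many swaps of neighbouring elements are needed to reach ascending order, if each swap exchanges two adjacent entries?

There are 26 adjacent swaps.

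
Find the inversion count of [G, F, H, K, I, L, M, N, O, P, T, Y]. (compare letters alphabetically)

2 inversions

Element-by-element contributions:
G → F → 1
F → none → 0
H → none → 0
K → I → 1
I → none → 0
L → none → 0
M → none → 0
N → none → 0
O → none → 0
P → none → 0
T → none → 0
Y → none → 0
Sum: 1 + 0 + 0 + 1 + 0 + 0 + 0 + 0 + 0 + 0 + 0 + 0 = 2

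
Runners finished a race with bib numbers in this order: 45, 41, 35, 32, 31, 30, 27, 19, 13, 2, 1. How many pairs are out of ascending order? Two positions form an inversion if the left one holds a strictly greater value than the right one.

55 out-of-order pairs

For each element, count later entries that are smaller:
45: 10
41: 9
35: 8
32: 7
31: 6
30: 5
27: 4
19: 3
13: 2
2: 1
1: 0
Sum: 10 + 9 + 8 + 7 + 6 + 5 + 4 + 3 + 2 + 1 + 0 = 55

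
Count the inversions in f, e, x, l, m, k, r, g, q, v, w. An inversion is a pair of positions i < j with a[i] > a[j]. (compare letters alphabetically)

Count, for each position, how many later elements it exceeds:
f → e → 1
e → none → 0
x → l, m, k, r, g, q, v, w → 8
l → k, g → 2
m → k, g → 2
k → g → 1
r → g, q → 2
g → none → 0
q → none → 0
v → none → 0
w → none → 0
Sum: 1 + 0 + 8 + 2 + 2 + 1 + 2 + 0 + 0 + 0 + 0 = 16

16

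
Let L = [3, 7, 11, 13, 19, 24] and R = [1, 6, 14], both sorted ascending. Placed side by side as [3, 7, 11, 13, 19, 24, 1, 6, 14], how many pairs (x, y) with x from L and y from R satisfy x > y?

Split inversions: 13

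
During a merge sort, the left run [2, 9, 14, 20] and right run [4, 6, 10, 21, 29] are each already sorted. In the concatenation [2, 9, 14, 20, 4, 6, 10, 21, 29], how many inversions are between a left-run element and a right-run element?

8

Count, for every r in R, how many entries of L exceed r:
r = 4: 9, 14, 20 → 3
r = 6: 9, 14, 20 → 3
r = 10: 14, 20 → 2
r = 21: none → 0
r = 29: none → 0
Cross-inversions: 3 + 3 + 2 + 0 + 0 = 8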